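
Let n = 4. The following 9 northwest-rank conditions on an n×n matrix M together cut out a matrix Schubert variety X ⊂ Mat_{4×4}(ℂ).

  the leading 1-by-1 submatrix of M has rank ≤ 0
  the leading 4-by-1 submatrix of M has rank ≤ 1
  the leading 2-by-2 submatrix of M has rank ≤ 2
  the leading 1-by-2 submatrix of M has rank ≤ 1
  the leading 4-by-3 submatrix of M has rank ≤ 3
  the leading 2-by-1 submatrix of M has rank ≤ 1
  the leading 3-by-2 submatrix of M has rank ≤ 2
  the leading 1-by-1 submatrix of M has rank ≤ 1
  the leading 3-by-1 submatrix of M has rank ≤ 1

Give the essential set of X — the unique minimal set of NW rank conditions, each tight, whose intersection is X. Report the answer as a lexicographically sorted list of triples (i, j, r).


Propagating the 9 rank bounds to every northwest block:

  row 1: 0  1  1  1
  row 2: 1  2  2  2
  row 3: 1  2  3  3
  row 4: 1  2  3  4

so w = (2, 1, 3, 4).

|D(w)|=1, |Ess(w)|=1:

[(1, 1, 0)]


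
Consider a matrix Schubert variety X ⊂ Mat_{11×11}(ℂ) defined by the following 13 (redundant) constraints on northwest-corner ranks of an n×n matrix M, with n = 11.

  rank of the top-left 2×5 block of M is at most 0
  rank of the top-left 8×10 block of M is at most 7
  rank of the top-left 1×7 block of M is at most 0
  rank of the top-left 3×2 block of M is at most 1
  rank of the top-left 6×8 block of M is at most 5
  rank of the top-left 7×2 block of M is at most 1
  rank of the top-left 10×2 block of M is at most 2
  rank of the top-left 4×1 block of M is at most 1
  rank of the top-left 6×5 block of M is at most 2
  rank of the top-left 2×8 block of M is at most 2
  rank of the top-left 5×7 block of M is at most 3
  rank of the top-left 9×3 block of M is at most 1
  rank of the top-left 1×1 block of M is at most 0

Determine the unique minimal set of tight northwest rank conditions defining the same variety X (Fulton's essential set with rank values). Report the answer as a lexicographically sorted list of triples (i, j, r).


Rank table r_w(11×11) implied by the 13 constraints:

  R[1]: 0 | 0 | 0 | 0 | 0 | 0 | 0 | 1 | 1 | 1 | 1
  R[2]: 0 | 0 | 0 | 0 | 0 | 1 | 1 | 2 | 2 | 2 | 2
  R[3]: 1 | 1 | 1 | 1 | 1 | 2 | 2 | 3 | 3 | 3 | 3
  R[4]: 1 | 1 | 1 | 2 | 2 | 3 | 3 | 4 | 4 | 4 | 4
  R[5]: 1 | 1 | 1 | 2 | 2 | 3 | 3 | 4 | 5 | 5 | 5
  R[6]: 1 | 1 | 1 | 2 | 2 | 3 | 4 | 5 | 6 | 6 | 6
  R[7]: 1 | 1 | 1 | 2 | 3 | 4 | 5 | 6 | 7 | 7 | 7
  R[8]: 1 | 1 | 1 | 2 | 3 | 4 | 5 | 6 | 7 | 7 | 8
  R[9]: 1 | 1 | 1 | 2 | 3 | 4 | 5 | 6 | 7 | 8 | 9
  R[10]: 1 | 2 | 2 | 3 | 4 | 5 | 6 | 7 | 8 | 9 | 10
  R[11]: 1 | 2 | 3 | 4 | 5 | 6 | 7 | 8 | 9 | 10 | 11

hence w(1..11) = (8, 6, 1, 4, 9, 7, 5, 11, 10, 2, 3).

ℓ(w)=28; the 6 essential cells (i,j,r):

[(1, 7, 0), (2, 5, 0), (5, 7, 3), (6, 5, 2), (8, 10, 7), (9, 3, 1)]


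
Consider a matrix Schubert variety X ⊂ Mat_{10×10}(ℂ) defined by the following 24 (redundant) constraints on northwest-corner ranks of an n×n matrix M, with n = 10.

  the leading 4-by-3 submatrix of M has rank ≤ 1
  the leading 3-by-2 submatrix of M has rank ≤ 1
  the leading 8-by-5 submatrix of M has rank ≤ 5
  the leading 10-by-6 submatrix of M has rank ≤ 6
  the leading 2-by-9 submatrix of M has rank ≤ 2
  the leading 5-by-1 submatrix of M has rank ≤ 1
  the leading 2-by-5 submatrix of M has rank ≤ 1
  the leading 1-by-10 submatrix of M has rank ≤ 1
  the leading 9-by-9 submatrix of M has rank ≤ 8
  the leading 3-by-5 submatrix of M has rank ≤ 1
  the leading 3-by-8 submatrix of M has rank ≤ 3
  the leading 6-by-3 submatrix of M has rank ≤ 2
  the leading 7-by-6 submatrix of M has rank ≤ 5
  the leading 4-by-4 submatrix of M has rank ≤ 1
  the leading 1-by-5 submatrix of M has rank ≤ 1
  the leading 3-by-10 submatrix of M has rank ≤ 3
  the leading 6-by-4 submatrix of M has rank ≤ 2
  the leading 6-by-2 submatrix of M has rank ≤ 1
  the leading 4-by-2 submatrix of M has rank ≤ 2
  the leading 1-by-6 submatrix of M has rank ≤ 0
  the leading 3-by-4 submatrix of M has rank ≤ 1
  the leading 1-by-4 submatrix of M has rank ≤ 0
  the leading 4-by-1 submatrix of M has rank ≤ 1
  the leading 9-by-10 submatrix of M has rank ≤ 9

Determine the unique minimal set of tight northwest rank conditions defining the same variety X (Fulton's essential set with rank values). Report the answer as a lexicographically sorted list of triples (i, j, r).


Computing R[i][j] = min implied NW-rank bound (n=10, 24 conditions):

  R[1]: 0  0  0  0  0  0  1  1  1  1
  R[2]: 1  1  1  1  1  1  2  2  2  2
  R[3]: 1  1  1  1  1  2  3  3  3  3
  R[4]: 1  1  1  1  2  3  4  4  4  4
  R[5]: 1  1  2  2  3  4  5  5  5  5
  R[6]: 1  1  2  2  3  4  5  6  6  6
  R[7]: 1  2  3  3  4  5  6  7  7  7
  R[8]: 1  2  3  4  5  6  7  8  8  8
  R[9]: 1  2  3  4  5  6  7  8  8  9
  R[10]: 1  2  3  4  5  6  7  8  9  10

second differences of R give the permutation w = (7, 1, 6, 5, 3, 8, 2, 4, 10, 9).

ℓ(w)=17; the 6 essential cells (i,j,r):

[(1, 6, 0), (3, 5, 1), (4, 4, 1), (6, 2, 1), (6, 4, 2), (9, 9, 8)]


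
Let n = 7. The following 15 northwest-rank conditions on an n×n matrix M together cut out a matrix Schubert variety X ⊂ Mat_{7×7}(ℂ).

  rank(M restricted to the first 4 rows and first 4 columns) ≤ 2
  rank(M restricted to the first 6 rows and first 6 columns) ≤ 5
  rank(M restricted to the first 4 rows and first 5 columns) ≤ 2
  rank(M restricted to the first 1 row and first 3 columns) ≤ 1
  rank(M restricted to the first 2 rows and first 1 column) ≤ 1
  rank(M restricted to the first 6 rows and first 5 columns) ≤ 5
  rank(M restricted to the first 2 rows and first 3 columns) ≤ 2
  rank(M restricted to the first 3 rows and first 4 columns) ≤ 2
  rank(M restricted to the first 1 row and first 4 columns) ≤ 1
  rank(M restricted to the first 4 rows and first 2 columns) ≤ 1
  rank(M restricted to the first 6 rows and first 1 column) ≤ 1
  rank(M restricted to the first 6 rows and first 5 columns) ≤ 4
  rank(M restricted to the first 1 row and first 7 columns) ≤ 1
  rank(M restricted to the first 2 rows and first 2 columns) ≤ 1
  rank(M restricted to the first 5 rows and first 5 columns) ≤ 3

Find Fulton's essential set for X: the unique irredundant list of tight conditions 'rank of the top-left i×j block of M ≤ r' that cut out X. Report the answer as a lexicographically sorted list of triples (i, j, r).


Computing R[i][j] = min implied NW-rank bound (n=7, 15 conditions):

  i=1: 1, 1, 1, 1, 1, 1, 1
  i=2: 1, 1, 2, 2, 2, 2, 2
  i=3: 1, 1, 2, 2, 2, 3, 3
  i=4: 1, 1, 2, 2, 2, 3, 4
  i=5: 1, 2, 3, 3, 3, 4, 5
  i=6: 1, 2, 3, 4, 4, 5, 6
  i=7: 1, 2, 3, 4, 5, 6, 7

so w = (1, 3, 6, 7, 2, 4, 5).

D(w) has 7 cells with 2 SE-corners; essential set:

[(4, 2, 1), (4, 5, 2)]


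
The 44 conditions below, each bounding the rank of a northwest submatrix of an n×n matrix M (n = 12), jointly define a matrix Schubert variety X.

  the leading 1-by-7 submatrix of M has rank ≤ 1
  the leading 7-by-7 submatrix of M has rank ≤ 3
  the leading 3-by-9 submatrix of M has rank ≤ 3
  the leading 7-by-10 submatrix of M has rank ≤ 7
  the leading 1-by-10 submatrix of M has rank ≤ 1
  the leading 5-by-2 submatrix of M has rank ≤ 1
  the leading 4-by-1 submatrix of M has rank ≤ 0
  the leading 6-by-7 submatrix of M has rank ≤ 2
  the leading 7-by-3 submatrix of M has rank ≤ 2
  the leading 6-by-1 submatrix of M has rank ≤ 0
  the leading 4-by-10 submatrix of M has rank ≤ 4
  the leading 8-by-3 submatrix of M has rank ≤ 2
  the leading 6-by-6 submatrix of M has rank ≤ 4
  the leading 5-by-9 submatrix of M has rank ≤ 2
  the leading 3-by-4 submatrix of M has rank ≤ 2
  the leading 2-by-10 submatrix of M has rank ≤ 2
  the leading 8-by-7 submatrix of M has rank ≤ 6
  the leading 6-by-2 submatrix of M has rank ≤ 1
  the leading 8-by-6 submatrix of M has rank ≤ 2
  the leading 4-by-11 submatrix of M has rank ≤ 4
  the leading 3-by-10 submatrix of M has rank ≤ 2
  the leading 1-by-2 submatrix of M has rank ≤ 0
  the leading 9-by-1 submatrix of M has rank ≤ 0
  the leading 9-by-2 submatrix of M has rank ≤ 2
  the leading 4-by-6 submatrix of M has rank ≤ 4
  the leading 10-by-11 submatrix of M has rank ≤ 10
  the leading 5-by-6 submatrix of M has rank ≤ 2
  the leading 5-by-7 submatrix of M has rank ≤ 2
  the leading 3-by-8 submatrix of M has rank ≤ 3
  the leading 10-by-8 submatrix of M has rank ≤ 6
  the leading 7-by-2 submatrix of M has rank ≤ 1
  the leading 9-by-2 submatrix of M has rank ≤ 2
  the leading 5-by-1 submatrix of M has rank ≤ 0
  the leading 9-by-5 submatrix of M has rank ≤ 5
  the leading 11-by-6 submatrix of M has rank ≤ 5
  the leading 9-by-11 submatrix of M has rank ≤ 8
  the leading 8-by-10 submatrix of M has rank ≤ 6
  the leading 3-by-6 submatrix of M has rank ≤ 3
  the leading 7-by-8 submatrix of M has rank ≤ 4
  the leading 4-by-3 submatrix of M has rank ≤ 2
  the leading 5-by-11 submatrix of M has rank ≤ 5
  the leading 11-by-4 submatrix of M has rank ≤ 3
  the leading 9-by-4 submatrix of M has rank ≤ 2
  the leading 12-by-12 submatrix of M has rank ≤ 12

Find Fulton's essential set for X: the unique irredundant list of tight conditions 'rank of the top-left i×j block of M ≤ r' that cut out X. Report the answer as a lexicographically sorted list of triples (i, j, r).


The tightest implied rank at each (i,j), from the 44 conditions:

  0  0  1  1  1  1  1  1  1  1  1  1
  0  1  2  2  2  2  2  2  2  2  2  2
  0  1  2  2  2  2  2  2  2  2  3  3
  0  1  2  2  2  2  2  2  2  3  4  4
  0  1  2  2  2  2  2  2  2  3  4  5
  0  1  2  2  2  2  2  3  3  4  5  6
  0  1  2  2  2  2  3  4  4  5  6  7
  0  1  2  2  2  2  3  4  5  6  7  8
  0  1  2  2  3  3  4  5  6  7  8  9
  1  2  3  3  4  4  5  6  7  8  9  10
  1  2  3  3  4  5  6  7  8  9  10  11
  1  2  3  4  5  6  7  8  9  10  11  12

the unique w with this rank table is (3, 2, 11, 10, 12, 8, 7, 9, 5, 1, 6, 4).

8 SE-corners of the 41-cell Rothe diagram give Ess(w):

[(1, 2, 0), (3, 10, 2), (5, 9, 2), (6, 7, 2), (8, 6, 2), (9, 1, 0), (9, 4, 2), (11, 4, 3)]


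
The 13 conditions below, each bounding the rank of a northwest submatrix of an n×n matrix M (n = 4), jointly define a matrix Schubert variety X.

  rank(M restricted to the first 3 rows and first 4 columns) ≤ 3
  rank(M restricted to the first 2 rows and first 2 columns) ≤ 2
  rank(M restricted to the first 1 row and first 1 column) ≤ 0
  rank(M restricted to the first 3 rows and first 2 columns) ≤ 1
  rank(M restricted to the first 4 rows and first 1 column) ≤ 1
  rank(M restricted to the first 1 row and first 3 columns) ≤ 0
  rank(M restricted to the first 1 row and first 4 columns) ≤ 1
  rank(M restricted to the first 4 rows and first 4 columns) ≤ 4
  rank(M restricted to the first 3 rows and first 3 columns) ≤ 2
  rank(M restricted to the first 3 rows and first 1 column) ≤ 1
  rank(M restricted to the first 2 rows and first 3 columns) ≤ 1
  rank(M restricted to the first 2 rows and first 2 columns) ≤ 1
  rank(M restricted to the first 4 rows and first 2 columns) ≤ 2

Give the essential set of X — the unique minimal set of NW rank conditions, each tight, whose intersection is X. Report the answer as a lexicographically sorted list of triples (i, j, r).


Recovering R(i,j) via the rank-extension bound from the 13 conditions:

  i=1: 0  0  0  1
  i=2: 1  1  1  2
  i=3: 1  1  2  3
  i=4: 1  2  3  4

so w = (4, 1, 3, 2).

|D(w)|=4, |Ess(w)|=2:

[(1, 3, 0), (3, 2, 1)]


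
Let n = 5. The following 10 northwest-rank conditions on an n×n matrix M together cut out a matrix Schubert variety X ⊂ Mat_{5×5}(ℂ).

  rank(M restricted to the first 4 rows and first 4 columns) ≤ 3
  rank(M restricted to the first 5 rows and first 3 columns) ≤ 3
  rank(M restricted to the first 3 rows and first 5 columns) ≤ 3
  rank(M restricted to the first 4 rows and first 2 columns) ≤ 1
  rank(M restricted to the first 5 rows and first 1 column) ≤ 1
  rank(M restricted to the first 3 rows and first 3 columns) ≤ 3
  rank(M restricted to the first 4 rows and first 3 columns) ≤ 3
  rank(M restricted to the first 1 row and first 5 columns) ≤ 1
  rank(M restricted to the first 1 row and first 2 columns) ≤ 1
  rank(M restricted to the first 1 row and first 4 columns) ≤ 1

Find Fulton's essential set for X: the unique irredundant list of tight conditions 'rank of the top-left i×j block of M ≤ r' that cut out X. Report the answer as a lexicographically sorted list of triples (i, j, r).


Recovering R(i,j) via the rank-extension bound from the 10 conditions:

  R[1]: 1  1  1  1  1
  R[2]: 1  1  2  2  2
  R[3]: 1  1  2  3  3
  R[4]: 1  1  2  3  4
  R[5]: 1  2  3  4  5

giving w = (1, 3, 4, 5, 2) via Δ²R.

D(w) has 3 cells with 1 SE-corner; essential set:

[(4, 2, 1)]


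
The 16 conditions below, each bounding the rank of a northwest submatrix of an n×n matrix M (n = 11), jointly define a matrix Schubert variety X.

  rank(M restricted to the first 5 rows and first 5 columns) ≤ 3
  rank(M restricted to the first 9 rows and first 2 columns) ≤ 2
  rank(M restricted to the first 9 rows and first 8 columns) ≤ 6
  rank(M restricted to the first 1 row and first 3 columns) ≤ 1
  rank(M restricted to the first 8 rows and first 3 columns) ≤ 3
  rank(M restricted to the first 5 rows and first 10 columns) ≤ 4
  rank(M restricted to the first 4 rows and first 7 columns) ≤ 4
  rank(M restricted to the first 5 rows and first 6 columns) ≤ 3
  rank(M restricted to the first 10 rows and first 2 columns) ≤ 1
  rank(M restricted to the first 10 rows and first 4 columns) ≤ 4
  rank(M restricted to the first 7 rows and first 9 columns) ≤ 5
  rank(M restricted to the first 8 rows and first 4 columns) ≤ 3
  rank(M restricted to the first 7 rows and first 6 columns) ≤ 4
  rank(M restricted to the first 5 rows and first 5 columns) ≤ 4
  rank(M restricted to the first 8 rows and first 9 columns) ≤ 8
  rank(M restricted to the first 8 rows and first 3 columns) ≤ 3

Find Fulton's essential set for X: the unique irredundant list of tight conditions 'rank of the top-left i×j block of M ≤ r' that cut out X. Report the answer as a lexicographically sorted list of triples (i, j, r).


Computing R[i][j] = min implied NW-rank bound (n=11, 16 conditions):

  1 1 1 1 1 1 1 1 1 1 1
  1 1 2 2 2 2 2 2 2 2 2
  1 1 2 3 3 3 3 3 3 3 3
  1 1 2 3 3 3 4 4 4 4 4
  1 1 2 3 3 3 4 4 4 4 5
  1 1 2 3 4 4 5 5 5 5 6
  1 1 2 3 4 4 5 5 5 6 7
  1 1 2 3 4 5 6 6 6 7 8
  1 1 2 3 4 5 6 6 7 8 9
  1 1 2 3 4 5 6 7 8 9 10
  1 2 3 4 5 6 7 8 9 10 11

second differences of R give the permutation w = (1, 3, 4, 7, 11, 5, 10, 6, 9, 8, 2).

Rothe diagram D(w) (20 cells), 6 SE-corners (essential conditions):

[(5, 6, 3), (5, 10, 4), (7, 6, 4), (7, 9, 5), (9, 8, 6), (10, 2, 1)]


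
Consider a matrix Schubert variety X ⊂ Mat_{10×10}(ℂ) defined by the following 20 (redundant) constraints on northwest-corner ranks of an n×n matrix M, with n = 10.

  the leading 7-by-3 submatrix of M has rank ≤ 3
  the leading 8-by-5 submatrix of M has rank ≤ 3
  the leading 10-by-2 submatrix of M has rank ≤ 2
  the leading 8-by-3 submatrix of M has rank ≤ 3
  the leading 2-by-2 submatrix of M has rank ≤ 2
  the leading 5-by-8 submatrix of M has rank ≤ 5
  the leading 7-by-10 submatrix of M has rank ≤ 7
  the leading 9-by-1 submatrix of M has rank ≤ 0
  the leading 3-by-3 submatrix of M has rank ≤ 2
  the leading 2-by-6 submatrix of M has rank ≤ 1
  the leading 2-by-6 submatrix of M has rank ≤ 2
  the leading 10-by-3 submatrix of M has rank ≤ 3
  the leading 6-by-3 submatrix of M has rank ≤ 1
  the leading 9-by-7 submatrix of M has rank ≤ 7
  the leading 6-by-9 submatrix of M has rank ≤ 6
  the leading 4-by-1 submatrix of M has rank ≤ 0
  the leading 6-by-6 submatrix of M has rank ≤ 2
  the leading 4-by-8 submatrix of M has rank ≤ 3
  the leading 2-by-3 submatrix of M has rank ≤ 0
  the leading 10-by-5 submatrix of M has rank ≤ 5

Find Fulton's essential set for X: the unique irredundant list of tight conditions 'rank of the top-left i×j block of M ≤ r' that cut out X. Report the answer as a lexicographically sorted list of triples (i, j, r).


Reconstructing r_w from the 20 given conditions:

  i=1: 0 | 0 | 0 | 1 | 1 | 1 | 1 | 1 | 1 | 1
  i=2: 0 | 0 | 0 | 1 | 1 | 1 | 2 | 2 | 2 | 2
  i=3: 0 | 1 | 1 | 2 | 2 | 2 | 3 | 3 | 3 | 3
  i=4: 0 | 1 | 1 | 2 | 2 | 2 | 3 | 3 | 4 | 4
  i=5: 0 | 1 | 1 | 2 | 2 | 2 | 3 | 4 | 5 | 5
  i=6: 0 | 1 | 1 | 2 | 2 | 2 | 3 | 4 | 5 | 6
  i=7: 0 | 1 | 2 | 3 | 3 | 3 | 4 | 5 | 6 | 7
  i=8: 0 | 1 | 2 | 3 | 3 | 4 | 5 | 6 | 7 | 8
  i=9: 0 | 1 | 2 | 3 | 4 | 5 | 6 | 7 | 8 | 9
  i=10: 1 | 2 | 3 | 4 | 5 | 6 | 7 | 8 | 9 | 10

giving w = (4, 7, 2, 9, 8, 10, 3, 6, 5, 1) via Δ²R.

7 SE-corners of the 26-cell Rothe diagram give Ess(w):

[(2, 3, 0), (2, 6, 1), (4, 8, 3), (6, 3, 1), (6, 6, 2), (8, 5, 3), (9, 1, 0)]


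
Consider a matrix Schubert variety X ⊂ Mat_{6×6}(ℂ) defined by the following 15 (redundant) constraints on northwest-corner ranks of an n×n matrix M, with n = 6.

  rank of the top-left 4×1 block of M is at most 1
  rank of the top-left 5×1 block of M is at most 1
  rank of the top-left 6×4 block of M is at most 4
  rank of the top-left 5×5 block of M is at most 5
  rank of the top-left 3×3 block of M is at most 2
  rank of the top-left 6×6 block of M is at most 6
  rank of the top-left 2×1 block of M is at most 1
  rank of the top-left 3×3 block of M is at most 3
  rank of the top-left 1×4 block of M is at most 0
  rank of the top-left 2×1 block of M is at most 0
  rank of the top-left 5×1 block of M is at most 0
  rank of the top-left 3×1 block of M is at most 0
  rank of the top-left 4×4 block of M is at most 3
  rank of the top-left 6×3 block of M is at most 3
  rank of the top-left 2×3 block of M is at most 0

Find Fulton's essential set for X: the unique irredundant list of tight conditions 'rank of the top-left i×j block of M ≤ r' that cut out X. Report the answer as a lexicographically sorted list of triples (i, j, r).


The tightest implied rank at each (i,j), from the 15 conditions:

  row 1: 0  0  0  0  1  1
  row 2: 0  0  0  1  2  2
  row 3: 0  1  1  2  3  3
  row 4: 0  1  2  3  4  4
  row 5: 0  1  2  3  4  5
  row 6: 1  2  3  4  5  6

giving w = (5, 4, 2, 3, 6, 1) via Δ²R.

|D(w)|=10, |Ess(w)|=3:

[(1, 4, 0), (2, 3, 0), (5, 1, 0)]


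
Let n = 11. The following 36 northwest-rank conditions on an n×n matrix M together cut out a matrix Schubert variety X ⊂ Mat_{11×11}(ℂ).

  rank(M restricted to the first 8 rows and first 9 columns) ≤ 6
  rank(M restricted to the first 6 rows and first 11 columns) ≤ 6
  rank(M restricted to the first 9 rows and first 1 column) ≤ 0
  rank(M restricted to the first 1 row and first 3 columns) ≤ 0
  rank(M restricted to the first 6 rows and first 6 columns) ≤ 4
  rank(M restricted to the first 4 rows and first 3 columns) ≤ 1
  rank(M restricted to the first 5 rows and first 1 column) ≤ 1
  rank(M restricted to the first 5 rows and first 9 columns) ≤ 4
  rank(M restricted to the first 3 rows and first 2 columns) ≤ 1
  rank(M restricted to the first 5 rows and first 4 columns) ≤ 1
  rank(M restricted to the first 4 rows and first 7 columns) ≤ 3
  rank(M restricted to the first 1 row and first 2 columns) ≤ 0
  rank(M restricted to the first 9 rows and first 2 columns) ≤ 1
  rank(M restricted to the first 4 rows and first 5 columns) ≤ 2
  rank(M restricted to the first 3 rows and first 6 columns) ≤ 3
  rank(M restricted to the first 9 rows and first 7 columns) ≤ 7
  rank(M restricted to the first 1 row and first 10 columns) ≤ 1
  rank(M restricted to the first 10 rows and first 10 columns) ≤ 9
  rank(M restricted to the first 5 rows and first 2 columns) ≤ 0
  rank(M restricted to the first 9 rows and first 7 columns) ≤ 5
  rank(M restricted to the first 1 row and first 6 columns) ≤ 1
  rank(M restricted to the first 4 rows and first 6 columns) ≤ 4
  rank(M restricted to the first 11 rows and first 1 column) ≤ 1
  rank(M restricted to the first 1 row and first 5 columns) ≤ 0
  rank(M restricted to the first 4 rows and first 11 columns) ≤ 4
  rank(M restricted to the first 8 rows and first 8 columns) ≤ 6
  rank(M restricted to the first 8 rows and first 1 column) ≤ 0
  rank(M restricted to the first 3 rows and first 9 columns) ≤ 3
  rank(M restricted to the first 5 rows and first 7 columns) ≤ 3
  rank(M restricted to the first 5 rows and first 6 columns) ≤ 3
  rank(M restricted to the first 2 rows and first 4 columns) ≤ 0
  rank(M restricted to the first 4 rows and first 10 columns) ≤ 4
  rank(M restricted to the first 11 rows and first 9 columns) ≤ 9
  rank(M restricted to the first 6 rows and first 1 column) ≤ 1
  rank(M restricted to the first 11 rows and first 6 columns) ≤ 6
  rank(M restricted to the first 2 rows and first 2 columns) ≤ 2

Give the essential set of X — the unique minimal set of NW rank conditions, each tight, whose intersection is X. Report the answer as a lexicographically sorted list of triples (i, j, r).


Recovering R(i,j) via the rank-extension bound from the 36 conditions:

  i=1: 0 0 0 0 0 1 1 1 1 1 1
  i=2: 0 0 0 0 1 2 2 2 2 2 2
  i=3: 0 0 1 1 2 3 3 3 3 3 3
  i=4: 0 0 1 1 2 3 3 4 4 4 4
  i=5: 0 0 1 1 2 3 3 4 4 5 5
  i=6: 0 1 2 2 3 4 4 5 5 6 6
  i=7: 0 1 2 3 4 5 5 6 6 7 7
  i=8: 0 1 2 3 4 5 5 6 6 7 8
  i=9: 0 1 2 3 4 5 5 6 7 8 9
  i=10: 1 2 3 4 5 6 6 7 8 9 10
  i=11: 1 2 3 4 5 6 7 8 9 10 11

hence w(1..11) = (6, 5, 3, 8, 10, 2, 4, 11, 9, 1, 7).

9 SE-corners of the 27-cell Rothe diagram give Ess(w):

[(1, 5, 0), (2, 4, 0), (5, 2, 0), (5, 4, 1), (5, 7, 3), (5, 9, 4), (8, 9, 6), (9, 1, 0), (9, 7, 5)]


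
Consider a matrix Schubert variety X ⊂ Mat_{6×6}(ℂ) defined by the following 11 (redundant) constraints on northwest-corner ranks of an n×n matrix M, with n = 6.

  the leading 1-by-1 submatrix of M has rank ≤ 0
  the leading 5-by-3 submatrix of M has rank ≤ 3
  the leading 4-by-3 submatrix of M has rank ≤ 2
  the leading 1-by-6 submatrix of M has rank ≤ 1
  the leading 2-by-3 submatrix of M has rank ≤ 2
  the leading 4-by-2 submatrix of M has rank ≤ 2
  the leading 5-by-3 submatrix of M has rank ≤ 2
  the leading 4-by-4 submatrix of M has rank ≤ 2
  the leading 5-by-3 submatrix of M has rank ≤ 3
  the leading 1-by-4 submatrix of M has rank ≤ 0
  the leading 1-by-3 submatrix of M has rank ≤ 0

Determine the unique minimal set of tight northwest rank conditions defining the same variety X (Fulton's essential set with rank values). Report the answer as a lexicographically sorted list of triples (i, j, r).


The tightest implied rank at each (i,j), from the 11 conditions:

  0  0  0  0  1  1
  1  1  1  1  2  2
  1  2  2  2  3  3
  1  2  2  2  3  4
  1  2  2  3  4  5
  1  2  3  4  5  6

hence w(1..6) = (5, 1, 2, 6, 4, 3).

3 SE-corners of the 7-cell Rothe diagram give Ess(w):

[(1, 4, 0), (4, 4, 2), (5, 3, 2)]


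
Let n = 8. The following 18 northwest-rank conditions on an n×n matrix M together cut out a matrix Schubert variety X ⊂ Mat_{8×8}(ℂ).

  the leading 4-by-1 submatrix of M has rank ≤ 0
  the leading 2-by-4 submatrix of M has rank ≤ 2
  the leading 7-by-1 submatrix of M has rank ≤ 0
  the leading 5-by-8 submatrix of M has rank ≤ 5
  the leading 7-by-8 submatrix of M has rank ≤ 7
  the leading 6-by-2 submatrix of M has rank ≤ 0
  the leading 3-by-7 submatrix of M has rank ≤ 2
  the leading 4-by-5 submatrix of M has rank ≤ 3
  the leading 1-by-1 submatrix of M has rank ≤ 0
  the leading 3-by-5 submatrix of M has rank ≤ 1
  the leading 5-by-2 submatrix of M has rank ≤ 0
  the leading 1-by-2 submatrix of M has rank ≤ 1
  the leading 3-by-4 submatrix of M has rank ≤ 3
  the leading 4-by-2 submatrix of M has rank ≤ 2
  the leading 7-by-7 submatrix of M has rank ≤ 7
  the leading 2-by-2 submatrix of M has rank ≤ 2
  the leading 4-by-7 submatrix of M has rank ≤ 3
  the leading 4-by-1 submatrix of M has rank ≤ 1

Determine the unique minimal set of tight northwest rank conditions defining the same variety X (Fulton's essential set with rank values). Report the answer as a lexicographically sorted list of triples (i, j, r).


Propagating the 18 rank bounds to every northwest block:

  0  0  1  1  1  1  1  1
  0  0  1  1  1  2  2  2
  0  0  1  1  1  2  2  3
  0  0  1  2  2  3  3  4
  0  0  1  2  3  4  4  5
  0  0  1  2  3  4  5  6
  0  1  2  3  4  5  6  7
  1  2  3  4  5  6  7  8

reading off 1-entries of Δ²R: w = (3, 6, 8, 4, 5, 7, 2, 1).

ℓ(w)=18; the 4 essential cells (i,j,r):

[(3, 5, 1), (3, 7, 2), (6, 2, 0), (7, 1, 0)]


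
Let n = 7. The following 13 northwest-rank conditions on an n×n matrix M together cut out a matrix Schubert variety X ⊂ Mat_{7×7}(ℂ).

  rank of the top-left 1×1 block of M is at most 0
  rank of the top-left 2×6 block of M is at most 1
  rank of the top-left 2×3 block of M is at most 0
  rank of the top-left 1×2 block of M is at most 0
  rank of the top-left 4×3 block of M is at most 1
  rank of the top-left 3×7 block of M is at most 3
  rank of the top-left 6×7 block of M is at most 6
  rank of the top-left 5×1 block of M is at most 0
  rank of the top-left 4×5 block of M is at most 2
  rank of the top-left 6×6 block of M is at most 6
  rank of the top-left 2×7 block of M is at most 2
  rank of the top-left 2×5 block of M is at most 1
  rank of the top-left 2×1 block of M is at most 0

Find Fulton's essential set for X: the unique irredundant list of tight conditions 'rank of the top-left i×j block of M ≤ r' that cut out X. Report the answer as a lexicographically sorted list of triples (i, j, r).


Recovering R(i,j) via the rank-extension bound from the 13 conditions:

  R[1]: 0  0  0  1  1  1  1
  R[2]: 0  0  0  1  1  1  2
  R[3]: 0  1  1  2  2  2  3
  R[4]: 0  1  1  2  2  3  4
  R[5]: 0  1  2  3  3  4  5
  R[6]: 1  2  3  4  4  5  6
  R[7]: 1  2  3  4  5  6  7

giving w = (4, 7, 2, 6, 3, 1, 5) via Δ²R.

|D(w)|=13, |Ess(w)|=5:

[(2, 3, 0), (2, 6, 1), (4, 3, 1), (4, 5, 2), (5, 1, 0)]


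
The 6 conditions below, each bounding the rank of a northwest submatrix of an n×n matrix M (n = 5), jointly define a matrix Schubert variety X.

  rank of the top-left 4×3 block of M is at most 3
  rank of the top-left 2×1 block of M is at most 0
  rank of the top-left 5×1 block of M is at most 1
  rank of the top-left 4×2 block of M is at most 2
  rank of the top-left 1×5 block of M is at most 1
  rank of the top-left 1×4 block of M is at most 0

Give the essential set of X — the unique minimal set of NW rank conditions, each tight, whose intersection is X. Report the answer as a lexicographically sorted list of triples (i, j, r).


Recovering R(i,j) via the rank-extension bound from the 6 conditions:

  row 1: 0 0 0 0 1
  row 2: 0 1 1 1 2
  row 3: 1 2 2 2 3
  row 4: 1 2 3 3 4
  row 5: 1 2 3 4 5

giving w = (5, 2, 1, 3, 4) via Δ²R.

2 SE-corners of the 5-cell Rothe diagram give Ess(w):

[(1, 4, 0), (2, 1, 0)]


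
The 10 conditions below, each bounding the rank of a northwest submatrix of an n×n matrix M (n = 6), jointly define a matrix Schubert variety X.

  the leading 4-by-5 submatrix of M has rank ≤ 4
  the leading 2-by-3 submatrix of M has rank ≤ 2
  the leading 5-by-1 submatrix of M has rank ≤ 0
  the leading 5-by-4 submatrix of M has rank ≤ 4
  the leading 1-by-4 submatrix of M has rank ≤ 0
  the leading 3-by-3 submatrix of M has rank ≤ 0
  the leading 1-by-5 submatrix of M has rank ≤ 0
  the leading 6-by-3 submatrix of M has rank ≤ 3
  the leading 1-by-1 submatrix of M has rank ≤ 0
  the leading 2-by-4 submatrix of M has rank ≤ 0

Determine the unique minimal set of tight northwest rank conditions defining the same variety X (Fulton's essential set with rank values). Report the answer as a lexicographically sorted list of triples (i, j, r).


Rank table r_w(6×6) implied by the 10 constraints:

  R[1]: 0 | 0 | 0 | 0 | 0 | 1
  R[2]: 0 | 0 | 0 | 0 | 1 | 2
  R[3]: 0 | 0 | 0 | 1 | 2 | 3
  R[4]: 0 | 1 | 1 | 2 | 3 | 4
  R[5]: 0 | 1 | 2 | 3 | 4 | 5
  R[6]: 1 | 2 | 3 | 4 | 5 | 6

giving w = (6, 5, 4, 2, 3, 1) via Δ²R.

Rothe diagram D(w) (14 cells), 4 SE-corners (essential conditions):

[(1, 5, 0), (2, 4, 0), (3, 3, 0), (5, 1, 0)]


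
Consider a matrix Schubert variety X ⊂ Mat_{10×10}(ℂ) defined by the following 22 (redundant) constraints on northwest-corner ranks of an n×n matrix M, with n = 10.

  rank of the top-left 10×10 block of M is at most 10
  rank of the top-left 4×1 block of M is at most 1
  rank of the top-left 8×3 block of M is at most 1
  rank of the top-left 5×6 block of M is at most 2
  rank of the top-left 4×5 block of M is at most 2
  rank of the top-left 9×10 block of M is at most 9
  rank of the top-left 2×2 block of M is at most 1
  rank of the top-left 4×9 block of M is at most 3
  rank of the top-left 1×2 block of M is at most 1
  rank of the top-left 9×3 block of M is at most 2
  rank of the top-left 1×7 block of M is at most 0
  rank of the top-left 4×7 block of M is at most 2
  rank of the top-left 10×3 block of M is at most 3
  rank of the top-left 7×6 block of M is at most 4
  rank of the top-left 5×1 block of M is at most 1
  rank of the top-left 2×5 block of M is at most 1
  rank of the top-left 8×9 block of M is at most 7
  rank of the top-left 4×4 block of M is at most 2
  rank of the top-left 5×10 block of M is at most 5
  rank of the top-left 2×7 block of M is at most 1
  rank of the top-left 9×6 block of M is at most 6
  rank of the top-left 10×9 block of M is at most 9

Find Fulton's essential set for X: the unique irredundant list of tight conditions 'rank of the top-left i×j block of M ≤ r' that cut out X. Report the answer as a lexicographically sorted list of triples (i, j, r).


Rank table r_w(10×10) implied by the 22 constraints:

  i=1: 0 0 0 0 0 0 0 1 1 1
  i=2: 1 1 1 1 1 1 1 2 2 2
  i=3: 1 1 1 2 2 2 2 3 3 3
  i=4: 1 1 1 2 2 2 2 3 3 4
  i=5: 1 1 1 2 2 2 3 4 4 5
  i=6: 1 1 1 2 3 3 4 5 5 6
  i=7: 1 1 1 2 3 4 5 6 6 7
  i=8: 1 1 1 2 3 4 5 6 7 8
  i=9: 1 2 2 3 4 5 6 7 8 9
  i=10: 1 2 3 4 5 6 7 8 9 10

second differences of R give the permutation w = (8, 1, 4, 10, 7, 5, 6, 9, 2, 3).

D(w) has 25 cells with 5 SE-corners; essential set:

[(1, 7, 0), (4, 7, 2), (4, 9, 3), (5, 6, 2), (8, 3, 1)]


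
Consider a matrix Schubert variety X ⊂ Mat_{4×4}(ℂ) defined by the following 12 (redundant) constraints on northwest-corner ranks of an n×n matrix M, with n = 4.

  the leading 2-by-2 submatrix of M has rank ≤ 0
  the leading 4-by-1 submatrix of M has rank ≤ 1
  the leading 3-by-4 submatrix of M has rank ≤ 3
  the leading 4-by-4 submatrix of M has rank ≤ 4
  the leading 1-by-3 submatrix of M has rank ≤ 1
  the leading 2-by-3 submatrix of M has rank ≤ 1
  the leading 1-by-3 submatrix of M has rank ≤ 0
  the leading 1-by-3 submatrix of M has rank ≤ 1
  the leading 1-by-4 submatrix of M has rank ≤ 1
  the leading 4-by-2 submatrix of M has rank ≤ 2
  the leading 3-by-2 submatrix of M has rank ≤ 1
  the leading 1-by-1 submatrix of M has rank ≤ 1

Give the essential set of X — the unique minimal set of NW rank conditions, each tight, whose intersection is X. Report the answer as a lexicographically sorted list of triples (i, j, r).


The tightest implied rank at each (i,j), from the 12 conditions:

  R[1]: 0 0 0 1
  R[2]: 0 0 1 2
  R[3]: 1 1 2 3
  R[4]: 1 2 3 4

second differences of R give the permutation w = (4, 3, 1, 2).

Rothe diagram D(w) (5 cells), 2 SE-corners (essential conditions):

[(1, 3, 0), (2, 2, 0)]


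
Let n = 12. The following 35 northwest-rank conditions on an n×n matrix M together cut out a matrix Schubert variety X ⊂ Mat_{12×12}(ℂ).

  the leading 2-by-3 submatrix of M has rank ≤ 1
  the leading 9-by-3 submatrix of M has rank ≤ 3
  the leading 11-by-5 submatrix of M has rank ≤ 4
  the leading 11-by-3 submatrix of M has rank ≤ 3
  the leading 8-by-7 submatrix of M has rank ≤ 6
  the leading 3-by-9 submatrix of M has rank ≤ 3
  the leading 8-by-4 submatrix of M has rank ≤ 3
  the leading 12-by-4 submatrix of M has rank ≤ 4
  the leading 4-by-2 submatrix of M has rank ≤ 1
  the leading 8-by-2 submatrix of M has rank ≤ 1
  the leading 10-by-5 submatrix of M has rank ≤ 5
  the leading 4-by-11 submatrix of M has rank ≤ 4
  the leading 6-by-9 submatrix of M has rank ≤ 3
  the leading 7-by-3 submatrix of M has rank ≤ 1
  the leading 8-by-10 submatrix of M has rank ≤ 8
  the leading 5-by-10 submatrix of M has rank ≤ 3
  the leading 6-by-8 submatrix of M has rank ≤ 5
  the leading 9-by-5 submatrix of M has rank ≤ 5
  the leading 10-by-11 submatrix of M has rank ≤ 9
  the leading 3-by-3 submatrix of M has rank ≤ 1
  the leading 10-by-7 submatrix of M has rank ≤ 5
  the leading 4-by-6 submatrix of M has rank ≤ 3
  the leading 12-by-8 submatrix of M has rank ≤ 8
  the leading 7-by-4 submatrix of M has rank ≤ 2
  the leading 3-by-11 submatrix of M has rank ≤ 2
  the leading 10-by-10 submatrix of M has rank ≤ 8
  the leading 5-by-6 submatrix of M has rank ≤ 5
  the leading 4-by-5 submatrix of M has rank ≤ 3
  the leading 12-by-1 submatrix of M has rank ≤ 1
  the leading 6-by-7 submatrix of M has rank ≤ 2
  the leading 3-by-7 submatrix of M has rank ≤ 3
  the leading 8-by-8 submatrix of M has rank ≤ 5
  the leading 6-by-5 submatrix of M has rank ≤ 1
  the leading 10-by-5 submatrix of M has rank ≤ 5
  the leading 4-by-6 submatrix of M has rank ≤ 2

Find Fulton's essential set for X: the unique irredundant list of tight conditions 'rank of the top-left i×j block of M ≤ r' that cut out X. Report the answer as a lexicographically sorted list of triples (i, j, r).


Rank table r_w(12×12) implied by the 35 constraints:

  1  1  1  1  1  1  1  1  1  1  1  1
  1  1  1  1  1  2  2  2  2  2  2  2
  1  1  1  1  1  2  2  2  2  2  2  3
  1  1  1  1  1  2  2  3  3  3  3  4
  1  1  1  1  1  2  2  3  3  3  4  5
  1  1  1  1  1  2  2  3  3  4  5  6
  1  1  1  2  2  3  3  4  4  5  6  7
  1  1  2  3  3  4  4  5  5  6  7  8
  1  2  3  4  4  5  5  6  6  7  8  9
  1  2  3  4  4  5  5  6  7  8  9  10
  1  2  3  4  4  5  6  7  8  9  10  11
  1  2  3  4  5  6  7  8  9  10  11  12

the unique w with this rank table is (1, 6, 12, 8, 11, 10, 4, 3, 2, 9, 7, 5).

9 SE-corners of the 37-cell Rothe diagram give Ess(w):

[(3, 11, 2), (5, 10, 3), (6, 5, 1), (6, 7, 2), (6, 9, 3), (7, 3, 1), (8, 2, 1), (10, 7, 5), (11, 5, 4)]


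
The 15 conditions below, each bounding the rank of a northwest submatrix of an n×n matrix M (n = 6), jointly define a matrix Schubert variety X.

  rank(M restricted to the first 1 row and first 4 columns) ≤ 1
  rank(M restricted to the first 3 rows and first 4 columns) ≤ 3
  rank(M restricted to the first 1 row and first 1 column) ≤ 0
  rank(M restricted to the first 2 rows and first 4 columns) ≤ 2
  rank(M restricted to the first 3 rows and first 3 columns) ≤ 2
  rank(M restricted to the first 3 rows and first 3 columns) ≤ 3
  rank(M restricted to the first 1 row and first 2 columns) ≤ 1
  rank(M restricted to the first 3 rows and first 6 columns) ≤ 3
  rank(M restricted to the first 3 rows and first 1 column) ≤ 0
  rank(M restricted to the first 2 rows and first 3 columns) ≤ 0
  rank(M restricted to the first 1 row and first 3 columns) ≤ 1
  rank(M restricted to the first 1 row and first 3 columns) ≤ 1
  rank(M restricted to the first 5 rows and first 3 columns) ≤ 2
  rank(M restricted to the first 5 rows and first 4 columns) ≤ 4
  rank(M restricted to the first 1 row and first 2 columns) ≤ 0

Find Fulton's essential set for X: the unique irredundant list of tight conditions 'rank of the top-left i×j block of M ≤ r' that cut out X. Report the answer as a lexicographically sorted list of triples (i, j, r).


Propagating the 15 rank bounds to every northwest block:

  0, 0, 0, 1, 1, 1
  0, 0, 0, 1, 2, 2
  0, 1, 1, 2, 3, 3
  1, 2, 2, 3, 4, 4
  1, 2, 2, 3, 4, 5
  1, 2, 3, 4, 5, 6

the unique w with this rank table is (4, 5, 2, 1, 6, 3).

Rothe diagram D(w) (8 cells), 3 SE-corners (essential conditions):

[(2, 3, 0), (3, 1, 0), (5, 3, 2)]


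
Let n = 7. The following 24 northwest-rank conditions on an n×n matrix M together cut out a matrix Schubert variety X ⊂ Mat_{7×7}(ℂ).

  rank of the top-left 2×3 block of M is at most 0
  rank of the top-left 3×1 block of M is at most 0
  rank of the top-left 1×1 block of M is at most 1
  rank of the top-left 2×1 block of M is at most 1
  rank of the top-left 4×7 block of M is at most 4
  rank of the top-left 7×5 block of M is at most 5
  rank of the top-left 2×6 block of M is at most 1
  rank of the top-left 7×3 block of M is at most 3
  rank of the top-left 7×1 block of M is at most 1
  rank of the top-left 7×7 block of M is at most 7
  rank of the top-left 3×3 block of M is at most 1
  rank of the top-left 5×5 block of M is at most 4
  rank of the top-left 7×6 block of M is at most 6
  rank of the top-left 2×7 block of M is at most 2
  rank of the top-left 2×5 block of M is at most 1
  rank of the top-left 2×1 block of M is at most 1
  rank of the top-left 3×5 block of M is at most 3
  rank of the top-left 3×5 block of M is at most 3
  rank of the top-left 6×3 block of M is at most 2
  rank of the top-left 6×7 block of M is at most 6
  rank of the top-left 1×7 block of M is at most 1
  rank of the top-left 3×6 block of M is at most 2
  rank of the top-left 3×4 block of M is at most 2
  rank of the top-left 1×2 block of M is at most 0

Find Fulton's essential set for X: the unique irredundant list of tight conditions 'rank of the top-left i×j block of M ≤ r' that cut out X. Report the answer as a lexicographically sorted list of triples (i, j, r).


Reconstructing r_w from the 24 given conditions:

  row 1: 0  0  0  1  1  1  1
  row 2: 0  0  0  1  1  1  2
  row 3: 0  1  1  2  2  2  3
  row 4: 1  2  2  3  3  3  4
  row 5: 1  2  2  3  4  4  5
  row 6: 1  2  2  3  4  5  6
  row 7: 1  2  3  4  5  6  7

second differences of R give the permutation w = (4, 7, 2, 1, 5, 6, 3).

4 SE-corners of the 11-cell Rothe diagram give Ess(w):

[(2, 3, 0), (2, 6, 1), (3, 1, 0), (6, 3, 2)]


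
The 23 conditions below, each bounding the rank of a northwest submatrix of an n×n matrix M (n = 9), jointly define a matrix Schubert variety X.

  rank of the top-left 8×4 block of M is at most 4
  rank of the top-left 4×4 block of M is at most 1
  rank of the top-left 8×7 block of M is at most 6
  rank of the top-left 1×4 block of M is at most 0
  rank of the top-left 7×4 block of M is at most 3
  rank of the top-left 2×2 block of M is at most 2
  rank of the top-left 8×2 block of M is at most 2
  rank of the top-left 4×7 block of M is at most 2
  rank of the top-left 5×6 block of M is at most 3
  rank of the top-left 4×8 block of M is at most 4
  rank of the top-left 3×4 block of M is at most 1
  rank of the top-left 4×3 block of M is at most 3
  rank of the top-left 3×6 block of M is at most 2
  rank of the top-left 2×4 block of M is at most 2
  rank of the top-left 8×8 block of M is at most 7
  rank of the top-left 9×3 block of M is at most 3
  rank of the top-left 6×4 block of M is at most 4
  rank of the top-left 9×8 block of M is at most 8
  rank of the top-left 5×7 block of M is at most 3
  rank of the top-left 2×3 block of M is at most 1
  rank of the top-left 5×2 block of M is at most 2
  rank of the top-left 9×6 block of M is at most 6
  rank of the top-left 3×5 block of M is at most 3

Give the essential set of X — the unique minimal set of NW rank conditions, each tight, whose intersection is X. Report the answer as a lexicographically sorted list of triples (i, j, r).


Computing R[i][j] = min implied NW-rank bound (n=9, 23 conditions):

  0 0 0 0 1 1 1 1 1
  1 1 1 1 2 2 2 2 2
  1 1 1 1 2 2 2 3 3
  1 1 1 1 2 2 2 3 4
  1 2 2 2 3 3 3 4 5
  1 2 3 3 4 4 4 5 6
  1 2 3 3 4 5 5 6 7
  1 2 3 4 5 6 6 7 8
  1 2 3 4 5 6 7 8 9

reading off 1-entries of Δ²R: w = (5, 1, 8, 9, 2, 3, 6, 4, 7).

Fulton essential set (4 of the 15 Rothe cells):

[(1, 4, 0), (4, 4, 1), (4, 7, 2), (7, 4, 3)]


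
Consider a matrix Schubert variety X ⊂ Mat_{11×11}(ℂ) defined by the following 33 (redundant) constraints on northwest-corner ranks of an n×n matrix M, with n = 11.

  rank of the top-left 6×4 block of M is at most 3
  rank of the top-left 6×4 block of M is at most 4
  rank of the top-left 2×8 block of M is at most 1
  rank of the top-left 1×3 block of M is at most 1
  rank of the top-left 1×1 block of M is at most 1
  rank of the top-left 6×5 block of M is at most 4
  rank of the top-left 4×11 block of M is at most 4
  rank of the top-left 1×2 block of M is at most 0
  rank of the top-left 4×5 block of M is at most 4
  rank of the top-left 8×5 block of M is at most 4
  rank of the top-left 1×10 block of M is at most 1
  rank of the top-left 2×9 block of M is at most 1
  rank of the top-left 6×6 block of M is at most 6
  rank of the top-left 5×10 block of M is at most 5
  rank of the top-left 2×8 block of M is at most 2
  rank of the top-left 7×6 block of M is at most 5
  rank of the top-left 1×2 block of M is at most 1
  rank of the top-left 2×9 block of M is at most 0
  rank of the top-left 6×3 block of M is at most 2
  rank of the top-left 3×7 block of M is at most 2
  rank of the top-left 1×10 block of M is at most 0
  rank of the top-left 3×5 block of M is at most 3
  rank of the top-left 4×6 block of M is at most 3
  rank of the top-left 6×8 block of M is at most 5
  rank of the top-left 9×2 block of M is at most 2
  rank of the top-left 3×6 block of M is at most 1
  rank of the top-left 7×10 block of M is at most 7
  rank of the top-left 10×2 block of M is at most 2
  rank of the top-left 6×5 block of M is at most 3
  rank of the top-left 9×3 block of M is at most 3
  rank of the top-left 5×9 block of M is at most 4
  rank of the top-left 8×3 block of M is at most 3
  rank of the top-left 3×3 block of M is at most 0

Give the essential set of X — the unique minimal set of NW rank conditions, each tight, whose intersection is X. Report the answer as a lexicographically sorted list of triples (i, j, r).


The tightest implied rank at each (i,j), from the 33 conditions:

  i=1: 0 0 0 0 0 0 0 0 0 0 1
  i=2: 0 0 0 0 0 0 0 0 0 1 2
  i=3: 0 0 0 1 1 1 1 1 1 2 3
  i=4: 1 1 1 2 2 2 2 2 2 3 4
  i=5: 1 2 2 3 3 3 3 3 3 4 5
  i=6: 1 2 2 3 3 4 4 4 4 5 6
  i=7: 1 2 3 4 4 5 5 5 5 6 7
  i=8: 1 2 3 4 4 5 6 6 6 7 8
  i=9: 1 2 3 4 5 6 7 7 7 8 9
  i=10: 1 2 3 4 5 6 7 8 8 9 10
  i=11: 1 2 3 4 5 6 7 8 9 10 11

the unique w with this rank table is (11, 10, 4, 1, 2, 6, 3, 7, 5, 8, 9).

Rothe diagram D(w) (25 cells), 6 SE-corners (essential conditions):

[(1, 10, 0), (2, 9, 0), (3, 3, 0), (6, 3, 2), (6, 5, 3), (8, 5, 4)]
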